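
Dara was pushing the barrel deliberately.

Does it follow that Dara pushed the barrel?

'push' is atelic; if Dara was pushing the barrel, then Dara pushed the barrel (for some time).

yes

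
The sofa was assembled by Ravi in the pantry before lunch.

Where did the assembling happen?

in the pantry

'in the pantry' marks the location of the assembling event.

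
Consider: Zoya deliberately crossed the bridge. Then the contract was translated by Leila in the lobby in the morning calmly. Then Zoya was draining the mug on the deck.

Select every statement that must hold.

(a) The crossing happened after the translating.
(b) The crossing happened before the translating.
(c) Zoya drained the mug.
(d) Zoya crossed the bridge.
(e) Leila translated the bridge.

(a) Not entailed — the narrative places the crossing before the translating, not after.
(b) Entailed — the narrative places the crossing before the translating.
(c) Not entailed — 'was draining' is progressive on an accomplishment; it does not entail the completed 'drained'.
(d) Entailed — the original entails any weakening of itself; this just drops 'deliberately'.
(e) Not entailed — Leila translated the contract, not the bridge; the bridge belongs to the crossing event.

(b), (d)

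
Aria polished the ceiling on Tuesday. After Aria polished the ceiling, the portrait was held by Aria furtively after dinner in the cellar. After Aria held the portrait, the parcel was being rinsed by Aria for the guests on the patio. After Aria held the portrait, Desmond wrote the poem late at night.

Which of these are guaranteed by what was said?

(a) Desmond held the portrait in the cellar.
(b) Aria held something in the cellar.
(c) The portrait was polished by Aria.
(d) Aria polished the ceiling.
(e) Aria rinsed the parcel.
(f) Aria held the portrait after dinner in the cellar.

(a) Not entailed — the passage has Aria holding the portrait, not Desmond.
(b) Entailed — this follows by dropping conjuncts from the holding event's description.
(c) Not entailed — Aria polished the ceiling, not the portrait; the portrait belongs to the holding event.
(d) Entailed — this follows by dropping conjuncts from the polishing event's description.
(e) Entailed — 'rinse' is an activity; 'was rinsing' entails that some rinsing happened, so 'rinsed' holds.
(f) Entailed — the original entails any weakening of itself; this just drops 'furtively'.

(b), (d), (e), (f)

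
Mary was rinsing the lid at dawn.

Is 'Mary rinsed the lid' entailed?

'rinse' is atelic; if Mary was rinsing the lid, then Mary rinsed the lid (for some time).

yes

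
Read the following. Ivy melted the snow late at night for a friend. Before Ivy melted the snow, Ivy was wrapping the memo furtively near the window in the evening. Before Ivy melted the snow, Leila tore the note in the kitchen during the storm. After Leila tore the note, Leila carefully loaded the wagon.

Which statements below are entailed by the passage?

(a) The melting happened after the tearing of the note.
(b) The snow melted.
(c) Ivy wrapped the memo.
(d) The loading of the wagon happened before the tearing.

(a), (b)

(a) Entailed — the narrative places the tearing before the melting.
(b) Entailed — 'Ivy melted the snow' is causative; it entails the inchoative 'the snow melted'.
(c) Not entailed — 'was wrapping' is progressive on an accomplishment; it does not entail the completed 'wrapped'.
(d) Not entailed — the narrative places the tearing before the loading, not after.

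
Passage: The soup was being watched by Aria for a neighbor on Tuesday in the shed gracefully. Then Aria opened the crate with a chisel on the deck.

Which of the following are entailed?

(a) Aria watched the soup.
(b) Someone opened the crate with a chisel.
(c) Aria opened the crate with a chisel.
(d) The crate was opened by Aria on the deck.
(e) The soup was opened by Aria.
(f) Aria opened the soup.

(a), (b), (c), (d)

(a) Entailed — 'watch' is an activity; 'was watching' entails that some watching happened, so 'watched' holds.
(b) Entailed — this follows by dropping conjuncts from the opening event's description.
(c) Entailed — this follows by dropping conjuncts from the opening event's description.
(d) Entailed — dropping 'with a chisel' leaves a sub-description the original still satisfies.
(e) Not entailed — Aria opened the crate, not the soup; the soup belongs to the watching event.
(f) Not entailed — Aria opened the crate, not the soup; the soup belongs to the watching event.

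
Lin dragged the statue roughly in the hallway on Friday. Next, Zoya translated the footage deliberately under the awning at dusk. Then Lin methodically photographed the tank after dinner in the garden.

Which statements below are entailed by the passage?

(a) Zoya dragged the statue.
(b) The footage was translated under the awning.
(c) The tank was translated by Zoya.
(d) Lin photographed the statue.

(b)

(a) Not entailed — the passage has Lin dragging the statue, not Zoya.
(b) Entailed — every conjunct here is already in the original translating event.
(c) Not entailed — Zoya translated the footage, not the tank; the tank belongs to the photographing event.
(d) Not entailed — Lin photographed the tank, not the statue; the statue belongs to the dragging event.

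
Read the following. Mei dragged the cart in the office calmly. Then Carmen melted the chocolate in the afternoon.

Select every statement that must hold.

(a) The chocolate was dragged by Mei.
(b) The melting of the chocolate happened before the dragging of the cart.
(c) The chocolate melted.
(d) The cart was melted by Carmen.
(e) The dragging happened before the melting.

(a) Not entailed — Mei dragged the cart, not the chocolate; the chocolate belongs to the melting event.
(b) Not entailed — the narrative places the dragging before the melting, not after.
(c) Entailed — 'Carmen melted the chocolate' is causative; it entails the inchoative 'the chocolate melted'.
(d) Not entailed — Carmen melted the chocolate, not the cart; the cart belongs to the dragging event.
(e) Entailed — the narrative places the dragging before the melting.

(c), (e)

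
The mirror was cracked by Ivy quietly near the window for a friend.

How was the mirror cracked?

quietly

'quietly' marks the manner of the cracking event.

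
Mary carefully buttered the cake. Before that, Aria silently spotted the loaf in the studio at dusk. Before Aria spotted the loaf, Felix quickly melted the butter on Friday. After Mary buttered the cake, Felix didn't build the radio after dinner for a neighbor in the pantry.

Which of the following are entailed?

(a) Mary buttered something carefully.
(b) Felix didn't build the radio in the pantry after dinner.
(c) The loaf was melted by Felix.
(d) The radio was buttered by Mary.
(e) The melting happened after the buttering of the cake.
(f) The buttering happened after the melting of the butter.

(a), (f)

(a) Entailed — this follows by dropping conjuncts from the buttering event's description.
(b) Not entailed — dropping 'for a neighbor' under negation is not valid — the original leaves open that Felix built the radio some other way.
(c) Not entailed — Felix melted the butter, not the loaf; the loaf belongs to the spotting event.
(d) Not entailed — Mary buttered the cake, not the radio; the radio belongs to the building event.
(e) Not entailed — the narrative places the melting before the buttering, not after.
(f) Entailed — the narrative places the melting before the buttering.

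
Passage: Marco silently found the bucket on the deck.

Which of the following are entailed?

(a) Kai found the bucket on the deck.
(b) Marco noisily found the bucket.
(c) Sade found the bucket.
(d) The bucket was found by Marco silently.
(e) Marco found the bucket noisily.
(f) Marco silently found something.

(a) Not entailed — the passage has Marco finding the bucket, not Kai.
(b) Not entailed — 'noisily' adds a manner not in (and inconsistent with) the original.
(c) Not entailed — the passage has Marco finding the bucket, not Sade.
(d) Entailed — this follows by dropping conjuncts from the finding event's description.
(e) Not entailed — 'noisily' adds a manner not in (and inconsistent with) the original.
(f) Entailed — the original entails any weakening of itself; this just drops 'on the deck' and generalizes the patient.

(d), (f)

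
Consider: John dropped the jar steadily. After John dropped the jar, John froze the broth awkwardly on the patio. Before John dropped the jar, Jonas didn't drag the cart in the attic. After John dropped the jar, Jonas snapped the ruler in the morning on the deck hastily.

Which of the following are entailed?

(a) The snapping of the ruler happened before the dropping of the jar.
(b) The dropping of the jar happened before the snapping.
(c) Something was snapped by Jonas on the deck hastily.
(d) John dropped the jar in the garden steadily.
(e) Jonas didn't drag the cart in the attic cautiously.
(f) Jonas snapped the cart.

(a) Not entailed — the narrative places the dropping before the snapping, not after.
(b) Entailed — the narrative places the dropping before the snapping.
(c) Entailed — dropping 'in the morning' and generalizing the patient leaves a sub-description the original still satisfies.
(d) Not entailed — 'in the garden' adds information not in the original event.
(e) Entailed — under negation, adding a further restriction is entailed: if no such dragging event occurred, none occurred cautiously either.
(f) Not entailed — Jonas snapped the ruler, not the cart; the cart belongs to the dragging event.

(b), (c), (e)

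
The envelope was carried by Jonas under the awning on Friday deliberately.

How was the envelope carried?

deliberately

'deliberately' marks the manner of the carrying event.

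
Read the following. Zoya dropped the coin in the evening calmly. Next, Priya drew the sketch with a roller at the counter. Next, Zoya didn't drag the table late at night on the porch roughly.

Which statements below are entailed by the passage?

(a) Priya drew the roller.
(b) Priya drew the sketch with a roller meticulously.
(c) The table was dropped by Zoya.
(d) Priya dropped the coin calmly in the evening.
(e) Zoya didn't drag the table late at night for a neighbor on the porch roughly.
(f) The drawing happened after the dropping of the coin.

(a) Not entailed — the roller is the instrument, not what was drawn.
(b) Not entailed — 'meticulously' adds information not in the original event.
(c) Not entailed — Zoya dropped the coin, not the table; the table belongs to the dragging event.
(d) Not entailed — the passage has Zoya dropping the coin, not Priya.
(e) Entailed — under negation, adding a further restriction is entailed: if no such dragging event occurred, none occurred for a neighbor either.
(f) Entailed — the narrative places the dropping before the drawing.

(e), (f)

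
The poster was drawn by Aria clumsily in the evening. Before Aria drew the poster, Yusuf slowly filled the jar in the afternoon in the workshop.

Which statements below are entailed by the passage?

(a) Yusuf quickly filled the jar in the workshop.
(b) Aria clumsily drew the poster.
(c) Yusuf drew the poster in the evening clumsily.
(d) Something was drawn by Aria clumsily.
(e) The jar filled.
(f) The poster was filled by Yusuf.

(b), (d), (e)

(a) Not entailed — 'quickly' adds a manner not in (and inconsistent with) the original.
(b) Entailed — this follows by dropping conjuncts from the drawing event's description.
(c) Not entailed — the passage has Aria drawing the poster, not Yusuf.
(d) Entailed — this follows by dropping conjuncts from the drawing event's description.
(e) Entailed — 'Yusuf filled the jar' is causative; it entails the inchoative 'the jar filled'.
(f) Not entailed — Yusuf filled the jar, not the poster; the poster belongs to the drawing event.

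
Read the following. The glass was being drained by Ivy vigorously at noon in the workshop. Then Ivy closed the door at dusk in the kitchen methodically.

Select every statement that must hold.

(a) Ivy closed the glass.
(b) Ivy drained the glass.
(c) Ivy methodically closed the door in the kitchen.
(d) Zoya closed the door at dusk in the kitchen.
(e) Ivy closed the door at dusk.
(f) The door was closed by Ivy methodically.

(c), (e), (f)

(a) Not entailed — Ivy closed the door, not the glass; the glass belongs to the draining event.
(b) Not entailed — 'was draining' is progressive on an accomplishment; it does not entail the completed 'drained'.
(c) Entailed — the original entails any weakening of itself; this just drops 'at dusk'.
(d) Not entailed — the passage has Ivy closing the door, not Zoya.
(e) Entailed — every conjunct here is already in the original closing event.
(f) Entailed — every conjunct here is already in the original closing event.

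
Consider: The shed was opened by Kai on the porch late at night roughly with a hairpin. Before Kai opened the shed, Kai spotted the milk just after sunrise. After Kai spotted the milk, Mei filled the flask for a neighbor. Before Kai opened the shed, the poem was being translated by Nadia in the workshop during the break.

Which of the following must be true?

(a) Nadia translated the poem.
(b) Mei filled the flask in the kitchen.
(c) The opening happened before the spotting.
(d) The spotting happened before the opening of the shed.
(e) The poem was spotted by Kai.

(a) Not entailed — 'was translating' is progressive on an accomplishment; it does not entail the completed 'translated'.
(b) Not entailed — 'in the kitchen' adds information not in the original event.
(c) Not entailed — the narrative places the spotting before the opening, not after.
(d) Entailed — the narrative places the spotting before the opening.
(e) Not entailed — Kai spotted the milk, not the poem; the poem belongs to the translating event.

(d)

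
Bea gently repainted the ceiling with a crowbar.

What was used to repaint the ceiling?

'with a crowbar' marks the instrument of the repainting event.

a crowbar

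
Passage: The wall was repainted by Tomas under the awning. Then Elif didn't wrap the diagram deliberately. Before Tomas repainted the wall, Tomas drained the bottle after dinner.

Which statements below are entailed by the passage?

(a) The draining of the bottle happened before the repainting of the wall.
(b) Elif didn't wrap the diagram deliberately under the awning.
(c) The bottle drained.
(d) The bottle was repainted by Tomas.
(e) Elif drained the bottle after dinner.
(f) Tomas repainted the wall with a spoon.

(a), (b), (c)

(a) Entailed — the narrative places the draining before the repainting.
(b) Entailed — under negation, adding a further restriction is entailed: if no such wrapping event occurred, none occurred under the awning either.
(c) Entailed — 'Tomas drained the bottle' is causative; it entails the inchoative 'the bottle drained'.
(d) Not entailed — Tomas repainted the wall, not the bottle; the bottle belongs to the draining event.
(e) Not entailed — the passage has Tomas draining the bottle, not Elif.
(f) Not entailed — 'with a spoon' adds information not in the original event.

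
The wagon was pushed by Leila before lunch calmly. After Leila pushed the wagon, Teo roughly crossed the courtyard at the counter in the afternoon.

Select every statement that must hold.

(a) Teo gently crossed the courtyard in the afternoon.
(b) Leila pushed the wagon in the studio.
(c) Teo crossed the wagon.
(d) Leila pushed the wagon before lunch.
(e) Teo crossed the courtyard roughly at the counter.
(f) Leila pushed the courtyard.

(a) Not entailed — 'gently' adds a manner not in (and inconsistent with) the original.
(b) Not entailed — 'in the studio' adds information not in the original event.
(c) Not entailed — Teo crossed the courtyard, not the wagon; the wagon belongs to the pushing event.
(d) Entailed — this follows by dropping conjuncts from the pushing event's description.
(e) Entailed — every conjunct here is already in the original crossing event.
(f) Not entailed — Leila pushed the wagon, not the courtyard; the courtyard belongs to the crossing event.

(d), (e)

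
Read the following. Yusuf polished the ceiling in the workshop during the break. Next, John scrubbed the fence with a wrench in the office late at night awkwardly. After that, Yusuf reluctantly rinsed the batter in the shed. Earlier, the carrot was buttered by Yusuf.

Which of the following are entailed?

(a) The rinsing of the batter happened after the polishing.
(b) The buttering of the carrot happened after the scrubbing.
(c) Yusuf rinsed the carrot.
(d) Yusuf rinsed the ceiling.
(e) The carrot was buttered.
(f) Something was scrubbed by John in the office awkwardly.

(a), (e), (f)

(a) Entailed — the narrative places the polishing before the rinsing.
(b) Not entailed — the narrative doesn't order the scrubbing relative to the buttering.
(c) Not entailed — Yusuf rinsed the batter, not the carrot; the carrot belongs to the buttering event.
(d) Not entailed — Yusuf rinsed the batter, not the ceiling; the ceiling belongs to the polishing event.
(e) Entailed — generalizing the agent leaves a sub-description the original still satisfies.
(f) Entailed — dropping 'with a wrench', 'late at night' and generalizing the patient leaves a sub-description the original still satisfies.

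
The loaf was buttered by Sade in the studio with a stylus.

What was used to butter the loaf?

a stylus

'with a stylus' marks the instrument of the buttering event.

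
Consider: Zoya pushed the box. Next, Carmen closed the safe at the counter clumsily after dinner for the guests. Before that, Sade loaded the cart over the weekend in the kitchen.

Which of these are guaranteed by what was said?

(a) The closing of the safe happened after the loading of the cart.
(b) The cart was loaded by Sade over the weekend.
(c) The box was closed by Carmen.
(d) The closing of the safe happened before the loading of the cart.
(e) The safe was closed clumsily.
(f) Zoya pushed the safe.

(a), (b), (e)

(a) Entailed — the narrative places the loading before the closing.
(b) Entailed — every conjunct here is already in the original loading event.
(c) Not entailed — Carmen closed the safe, not the box; the box belongs to the pushing event.
(d) Not entailed — the narrative places the loading before the closing, not after.
(e) Entailed — every conjunct here is already in the original closing event.
(f) Not entailed — Zoya pushed the box, not the safe; the safe belongs to the closing event.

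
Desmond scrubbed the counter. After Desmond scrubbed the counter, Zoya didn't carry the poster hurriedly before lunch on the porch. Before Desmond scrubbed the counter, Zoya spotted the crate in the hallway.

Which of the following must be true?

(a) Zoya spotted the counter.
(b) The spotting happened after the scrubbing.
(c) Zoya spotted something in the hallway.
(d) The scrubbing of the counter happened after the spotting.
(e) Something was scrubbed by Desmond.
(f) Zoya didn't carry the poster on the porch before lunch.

(c), (d), (e)

(a) Not entailed — Zoya spotted the crate, not the counter; the counter belongs to the scrubbing event.
(b) Not entailed — the narrative places the spotting before the scrubbing, not after.
(c) Entailed — generalizing the patient leaves a sub-description the original still satisfies.
(d) Entailed — the narrative places the spotting before the scrubbing.
(e) Entailed — this follows by dropping conjuncts from the scrubbing event's description.
(f) Not entailed — dropping 'hurriedly' under negation is not valid — the original leaves open that Zoya carried the poster some other way.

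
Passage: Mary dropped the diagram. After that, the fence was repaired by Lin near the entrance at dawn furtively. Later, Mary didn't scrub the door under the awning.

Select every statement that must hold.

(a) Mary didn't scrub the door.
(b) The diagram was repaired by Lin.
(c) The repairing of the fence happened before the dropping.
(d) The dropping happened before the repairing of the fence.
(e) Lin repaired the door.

(d)

(a) Not entailed — dropping 'under the awning' under negation is not valid — the original leaves open that Mary scrubbed the door some other way.
(b) Not entailed — Lin repaired the fence, not the diagram; the diagram belongs to the dropping event.
(c) Not entailed — the narrative places the dropping before the repairing, not after.
(d) Entailed — the narrative places the dropping before the repairing.
(e) Not entailed — Lin repaired the fence, not the door; the door belongs to the scrubbing event.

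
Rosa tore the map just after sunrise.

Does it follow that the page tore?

Nothing is said about any page; only the map is affected.

no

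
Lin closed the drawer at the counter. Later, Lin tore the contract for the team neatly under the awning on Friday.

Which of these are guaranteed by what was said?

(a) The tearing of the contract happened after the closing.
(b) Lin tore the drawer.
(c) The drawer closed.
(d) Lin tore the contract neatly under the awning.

(a) Entailed — the narrative places the closing before the tearing.
(b) Not entailed — Lin tore the contract, not the drawer; the drawer belongs to the closing event.
(c) Entailed — 'Lin closed the drawer' is causative; it entails the inchoative 'the drawer closed'.
(d) Entailed — the original entails any weakening of itself; this just drops 'on Friday', 'for the team'.

(a), (c), (d)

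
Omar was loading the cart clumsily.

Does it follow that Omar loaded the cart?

no

'was loading' is progressive; for an accomplishment like 'load the cart', it doesn't entail completion.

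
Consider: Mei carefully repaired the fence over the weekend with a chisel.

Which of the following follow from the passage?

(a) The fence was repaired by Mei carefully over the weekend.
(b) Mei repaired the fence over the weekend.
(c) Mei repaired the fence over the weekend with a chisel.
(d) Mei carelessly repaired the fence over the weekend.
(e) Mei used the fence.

(a), (b), (c)

(a) Entailed — every conjunct here is already in the original repairing event.
(b) Entailed — this follows by dropping conjuncts from the repairing event's description.
(c) Entailed — this follows by dropping conjuncts from the repairing event's description.
(d) Not entailed — 'carelessly' adds a manner not in (and inconsistent with) the original.
(e) Not entailed — the fence is the patient, not an instrument — Mei used a chisel.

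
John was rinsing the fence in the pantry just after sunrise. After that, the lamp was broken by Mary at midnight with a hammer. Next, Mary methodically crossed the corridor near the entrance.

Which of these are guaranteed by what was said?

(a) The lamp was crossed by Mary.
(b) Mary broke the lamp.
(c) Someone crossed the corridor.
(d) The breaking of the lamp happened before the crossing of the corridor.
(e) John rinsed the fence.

(b), (c), (d), (e)

(a) Not entailed — Mary crossed the corridor, not the lamp; the lamp belongs to the breaking event.
(b) Entailed — the original entails any weakening of itself; this just drops 'with a hammer', 'at midnight'.
(c) Entailed — the original entails any weakening of itself; this just drops 'near the entrance', 'methodically' and generalizes the agent.
(d) Entailed — the narrative places the breaking before the crossing.
(e) Entailed — 'rinse' is an activity; 'was rinsing' entails that some rinsing happened, so 'rinsed' holds.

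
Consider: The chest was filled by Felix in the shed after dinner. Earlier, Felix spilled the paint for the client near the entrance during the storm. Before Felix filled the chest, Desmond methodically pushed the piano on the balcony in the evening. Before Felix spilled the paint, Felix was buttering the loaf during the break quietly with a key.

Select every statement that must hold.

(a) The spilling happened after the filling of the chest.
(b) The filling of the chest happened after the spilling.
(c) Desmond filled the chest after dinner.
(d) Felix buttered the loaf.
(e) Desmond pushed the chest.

(a) Not entailed — the narrative places the spilling before the filling, not after.
(b) Entailed — the narrative places the spilling before the filling.
(c) Not entailed — the passage has Felix filling the chest, not Desmond.
(d) Not entailed — 'was buttering' is progressive on an accomplishment; it does not entail the completed 'buttered'.
(e) Not entailed — Desmond pushed the piano, not the chest; the chest belongs to the filling event.

(b)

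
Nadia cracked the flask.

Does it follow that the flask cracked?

yes

'Nadia cracked the flask' is the causative; it entails the inchoative 'the flask cracked'.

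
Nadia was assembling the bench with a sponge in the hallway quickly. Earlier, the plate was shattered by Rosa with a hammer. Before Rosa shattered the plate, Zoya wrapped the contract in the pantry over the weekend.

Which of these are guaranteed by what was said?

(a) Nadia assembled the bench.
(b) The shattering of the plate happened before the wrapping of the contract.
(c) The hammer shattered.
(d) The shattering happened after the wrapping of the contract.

(a) Not entailed — 'was assembling' is progressive on an accomplishment; it does not entail the completed 'assembled'.
(b) Not entailed — the narrative places the wrapping before the shattering, not after.
(c) Not entailed — the plate is what shattered, not the hammer.
(d) Entailed — the narrative places the wrapping before the shattering.

(d)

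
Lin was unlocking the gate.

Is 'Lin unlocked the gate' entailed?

no

'was unlocking' is progressive; for an accomplishment like 'unlock the gate', it doesn't entail completion.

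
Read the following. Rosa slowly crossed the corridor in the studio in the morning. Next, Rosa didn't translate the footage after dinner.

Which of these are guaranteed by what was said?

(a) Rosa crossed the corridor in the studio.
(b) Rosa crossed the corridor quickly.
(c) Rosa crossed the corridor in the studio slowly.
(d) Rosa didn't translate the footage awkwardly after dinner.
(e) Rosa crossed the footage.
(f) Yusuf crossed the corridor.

(a), (c), (d)

(a) Entailed — every conjunct here is already in the original crossing event.
(b) Not entailed — 'quickly' adds a manner not in (and inconsistent with) the original.
(c) Entailed — dropping 'in the morning' leaves a sub-description the original still satisfies.
(d) Entailed — under negation, adding a further restriction is entailed: if no such translating event occurred, none occurred awkwardly either.
(e) Not entailed — Rosa crossed the corridor, not the footage; the footage belongs to the translating event.
(f) Not entailed — the passage has Rosa crossing the corridor, not Yusuf.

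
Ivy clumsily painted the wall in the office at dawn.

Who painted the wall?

'Ivy' marks the agent of the painting event.

Ivy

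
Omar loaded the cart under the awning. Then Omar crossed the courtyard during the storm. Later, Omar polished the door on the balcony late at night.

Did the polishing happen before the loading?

no

The narrative orders the loading before the polishing.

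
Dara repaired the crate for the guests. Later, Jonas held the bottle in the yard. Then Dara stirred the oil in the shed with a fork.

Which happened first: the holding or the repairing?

the repairing

The connectives place the repairing before the holding.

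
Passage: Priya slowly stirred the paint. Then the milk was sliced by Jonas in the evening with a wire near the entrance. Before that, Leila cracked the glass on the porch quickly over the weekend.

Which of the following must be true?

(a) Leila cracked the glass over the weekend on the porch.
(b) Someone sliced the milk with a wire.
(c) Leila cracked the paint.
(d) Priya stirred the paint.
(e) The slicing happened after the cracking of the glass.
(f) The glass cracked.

(a), (b), (d), (e), (f)

(a) Entailed — the original entails any weakening of itself; this just drops 'quickly'.
(b) Entailed — every conjunct here is already in the original slicing event.
(c) Not entailed — Leila cracked the glass, not the paint; the paint belongs to the stirring event.
(d) Entailed — dropping 'slowly' leaves a sub-description the original still satisfies.
(e) Entailed — the narrative places the cracking before the slicing.
(f) Entailed — 'Leila cracked the glass' is causative; it entails the inchoative 'the glass cracked'.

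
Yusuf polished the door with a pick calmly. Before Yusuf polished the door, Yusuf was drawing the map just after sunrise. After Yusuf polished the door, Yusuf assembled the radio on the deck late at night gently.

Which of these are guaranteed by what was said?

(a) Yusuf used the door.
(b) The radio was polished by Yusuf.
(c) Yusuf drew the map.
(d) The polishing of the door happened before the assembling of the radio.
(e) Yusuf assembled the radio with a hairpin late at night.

(d)

(a) Not entailed — the door is the patient, not an instrument — Yusuf used a pick.
(b) Not entailed — Yusuf polished the door, not the radio; the radio belongs to the assembling event.
(c) Not entailed — 'was drawing' is progressive on an accomplishment; it does not entail the completed 'drew'.
(d) Entailed — the narrative places the polishing before the assembling.
(e) Not entailed — 'with a hairpin' adds information not in the original event.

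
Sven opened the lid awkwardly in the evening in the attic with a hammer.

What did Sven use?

'with a hammer' marks the instrument of the opening event.

a hammer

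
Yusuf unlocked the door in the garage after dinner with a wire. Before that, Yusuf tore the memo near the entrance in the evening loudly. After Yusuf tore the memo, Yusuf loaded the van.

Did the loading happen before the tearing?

no

The narrative orders the tearing before the loading.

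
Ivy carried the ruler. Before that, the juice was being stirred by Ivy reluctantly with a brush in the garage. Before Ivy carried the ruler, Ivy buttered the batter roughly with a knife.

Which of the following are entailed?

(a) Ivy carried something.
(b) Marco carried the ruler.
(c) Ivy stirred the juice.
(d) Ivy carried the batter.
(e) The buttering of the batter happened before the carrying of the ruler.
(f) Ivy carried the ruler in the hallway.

(a) Entailed — every conjunct here is already in the original carrying event.
(b) Not entailed — the passage has Ivy carrying the ruler, not Marco.
(c) Entailed — 'stir' is an activity; 'was stirring' entails that some stirring happened, so 'stirred' holds.
(d) Not entailed — Ivy carried the ruler, not the batter; the batter belongs to the buttering event.
(e) Entailed — the narrative places the buttering before the carrying.
(f) Not entailed — 'in the hallway' adds information not in the original event.

(a), (c), (e)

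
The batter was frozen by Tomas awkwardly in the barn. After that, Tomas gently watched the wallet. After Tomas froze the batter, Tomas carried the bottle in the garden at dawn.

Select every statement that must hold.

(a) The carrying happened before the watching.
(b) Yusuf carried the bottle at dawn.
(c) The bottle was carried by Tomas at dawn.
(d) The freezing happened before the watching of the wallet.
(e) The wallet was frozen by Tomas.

(a) Not entailed — the narrative doesn't order the carrying relative to the watching.
(b) Not entailed — the passage has Tomas carrying the bottle, not Yusuf.
(c) Entailed — dropping 'in the garden' leaves a sub-description the original still satisfies.
(d) Entailed — the narrative places the freezing before the watching.
(e) Not entailed — Tomas froze the batter, not the wallet; the wallet belongs to the watching event.

(c), (d)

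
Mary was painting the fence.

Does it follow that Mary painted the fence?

'was painting' is progressive; for an accomplishment like 'paint the fence', it doesn't entail completion.

no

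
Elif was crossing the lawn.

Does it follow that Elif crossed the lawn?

'was crossing' is progressive; for an accomplishment like 'cross the lawn', it doesn't entail completion.

no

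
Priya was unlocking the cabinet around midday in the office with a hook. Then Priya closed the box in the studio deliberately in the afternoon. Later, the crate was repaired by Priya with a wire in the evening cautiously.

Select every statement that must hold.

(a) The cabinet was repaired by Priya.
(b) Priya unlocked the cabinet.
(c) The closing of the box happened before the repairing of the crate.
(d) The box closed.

(a) Not entailed — Priya repaired the crate, not the cabinet; the cabinet belongs to the unlocking event.
(b) Not entailed — 'was unlocking' is progressive on an accomplishment; it does not entail the completed 'unlocked'.
(c) Entailed — the narrative places the closing before the repairing.
(d) Entailed — 'Priya closed the box' is causative; it entails the inchoative 'the box closed'.

(c), (d)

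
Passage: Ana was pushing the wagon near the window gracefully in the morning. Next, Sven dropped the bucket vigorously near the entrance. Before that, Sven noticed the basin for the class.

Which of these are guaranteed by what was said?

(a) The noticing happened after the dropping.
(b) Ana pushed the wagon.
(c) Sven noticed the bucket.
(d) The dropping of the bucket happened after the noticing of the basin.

(a) Not entailed — the narrative places the noticing before the dropping, not after.
(b) Entailed — 'push' is an activity; 'was pushing' entails that some pushing happened, so 'pushed' holds.
(c) Not entailed — Sven noticed the basin, not the bucket; the bucket belongs to the dropping event.
(d) Entailed — the narrative places the noticing before the dropping.

(b), (d)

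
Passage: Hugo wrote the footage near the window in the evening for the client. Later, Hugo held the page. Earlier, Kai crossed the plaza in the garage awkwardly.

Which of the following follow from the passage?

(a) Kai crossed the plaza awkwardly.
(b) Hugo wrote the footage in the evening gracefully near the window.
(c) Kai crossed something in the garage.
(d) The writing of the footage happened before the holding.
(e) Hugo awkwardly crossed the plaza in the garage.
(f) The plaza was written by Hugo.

(a) Entailed — dropping 'in the garage' leaves a sub-description the original still satisfies.
(b) Not entailed — 'gracefully' adds information not in the original event.
(c) Entailed — the original entails any weakening of itself; this just drops 'awkwardly' and generalizes the patient.
(d) Entailed — the narrative places the writing before the holding.
(e) Not entailed — the passage has Kai crossing the plaza, not Hugo.
(f) Not entailed — Hugo wrote the footage, not the plaza; the plaza belongs to the crossing event.

(a), (c), (d)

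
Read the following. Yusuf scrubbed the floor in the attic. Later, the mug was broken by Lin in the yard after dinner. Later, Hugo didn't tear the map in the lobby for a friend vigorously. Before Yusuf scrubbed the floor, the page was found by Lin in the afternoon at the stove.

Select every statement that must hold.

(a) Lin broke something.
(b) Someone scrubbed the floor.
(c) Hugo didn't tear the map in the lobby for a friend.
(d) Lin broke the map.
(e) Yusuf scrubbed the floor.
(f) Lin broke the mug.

(a), (b), (e), (f)

(a) Entailed — this follows by dropping conjuncts from the breaking event's description.
(b) Entailed — this follows by dropping conjuncts from the scrubbing event's description.
(c) Not entailed — dropping 'vigorously' under negation is not valid — the original leaves open that Hugo tore the map some other way.
(d) Not entailed — Lin broke the mug, not the map; the map belongs to the tearing event.
(e) Entailed — this follows by dropping conjuncts from the scrubbing event's description.
(f) Entailed — the original entails any weakening of itself; this just drops 'after dinner', 'in the yard'.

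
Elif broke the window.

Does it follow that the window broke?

'Elif broke the window' is the causative; it entails the inchoative 'the window broke'.

yes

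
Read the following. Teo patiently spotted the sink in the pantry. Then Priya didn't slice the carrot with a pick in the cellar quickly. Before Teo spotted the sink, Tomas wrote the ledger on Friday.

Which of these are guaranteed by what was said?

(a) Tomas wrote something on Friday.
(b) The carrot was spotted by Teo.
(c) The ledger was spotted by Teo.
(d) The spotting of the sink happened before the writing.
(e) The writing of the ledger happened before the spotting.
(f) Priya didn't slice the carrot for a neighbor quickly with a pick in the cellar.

(a) Entailed — this follows by dropping conjuncts from the writing event's description.
(b) Not entailed — Teo spotted the sink, not the carrot; the carrot belongs to the slicing event.
(c) Not entailed — Teo spotted the sink, not the ledger; the ledger belongs to the writing event.
(d) Not entailed — the narrative places the writing before the spotting, not after.
(e) Entailed — the narrative places the writing before the spotting.
(f) Entailed — under negation, adding a further restriction is entailed: if no such slicing event occurred, none occurred for a neighbor either.

(a), (e), (f)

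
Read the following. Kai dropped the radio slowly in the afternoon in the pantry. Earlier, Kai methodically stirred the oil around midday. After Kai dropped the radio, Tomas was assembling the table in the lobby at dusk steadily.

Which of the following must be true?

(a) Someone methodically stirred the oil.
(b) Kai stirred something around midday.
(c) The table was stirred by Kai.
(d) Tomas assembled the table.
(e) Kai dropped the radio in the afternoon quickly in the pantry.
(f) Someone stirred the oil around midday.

(a), (b), (f)

(a) Entailed — this follows by dropping conjuncts from the stirring event's description.
(b) Entailed — every conjunct here is already in the original stirring event.
(c) Not entailed — Kai stirred the oil, not the table; the table belongs to the assembling event.
(d) Not entailed — 'was assembling' is progressive on an accomplishment; it does not entail the completed 'assembled'.
(e) Not entailed — 'quickly' adds a manner not in (and inconsistent with) the original.
(f) Entailed — dropping 'methodically' and generalizing the agent leaves a sub-description the original still satisfies.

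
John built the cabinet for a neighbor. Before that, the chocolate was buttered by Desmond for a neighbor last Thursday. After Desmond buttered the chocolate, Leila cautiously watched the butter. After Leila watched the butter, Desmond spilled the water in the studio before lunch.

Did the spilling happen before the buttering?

no

The narrative orders the buttering before the spilling.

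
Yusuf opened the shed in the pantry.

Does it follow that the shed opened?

'Yusuf opened the shed' is the causative; it entails the inchoative 'the shed opened'.

yes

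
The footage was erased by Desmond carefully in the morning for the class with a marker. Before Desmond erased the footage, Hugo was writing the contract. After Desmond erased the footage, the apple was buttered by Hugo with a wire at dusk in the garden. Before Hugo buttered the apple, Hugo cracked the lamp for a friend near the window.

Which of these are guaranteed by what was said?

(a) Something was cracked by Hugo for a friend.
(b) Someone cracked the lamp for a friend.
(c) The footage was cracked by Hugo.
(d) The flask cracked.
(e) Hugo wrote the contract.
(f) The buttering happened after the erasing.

(a) Entailed — every conjunct here is already in the original cracking event.
(b) Entailed — this follows by dropping conjuncts from the cracking event's description.
(c) Not entailed — Hugo cracked the lamp, not the footage; the footage belongs to the erasing event.
(d) Not entailed — the lamp is what cracked, not the flask.
(e) Not entailed — 'was writing' is progressive on an accomplishment; it does not entail the completed 'wrote'.
(f) Entailed — the narrative places the erasing before the buttering.

(a), (b), (f)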